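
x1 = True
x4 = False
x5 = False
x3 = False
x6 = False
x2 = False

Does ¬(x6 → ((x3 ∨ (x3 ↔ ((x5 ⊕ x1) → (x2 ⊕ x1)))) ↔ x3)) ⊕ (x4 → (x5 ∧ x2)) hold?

Substituting x1=True, x4=False, x5=False, x3=False, x6=False, x2=False:
x5 ⊕ x1 = False ⊕ True = True
x2 ⊕ x1 = False ⊕ True = True
(x5 ⊕ x1) → (x2 ⊕ x1) = True → True = True
x3 ↔ ((x5 ⊕ x1) → (x2 ⊕ x1)) = False ↔ True = False
x3 ∨ (x3 ↔ ((x5 ⊕ x1) → (x2 ⊕ x1))) = False ∨ False = False
(x3 ∨ (x3 ↔ ((x5 ⊕ x1) → (x2 ⊕ x1)))) ↔ x3 = False ↔ False = True
x6 → ((x3 ∨ (x3 ↔ ((x5 ⊕ x1) → (x2 ⊕ x1)))) ↔ x3) = False → True = True
¬(x6 → ((x3 ∨ (x3 ↔ ((x5 ⊕ x1) → (x2 ⊕ x1)))) ↔ x3)) = ¬True = False
x5 ∧ x2 = False ∧ False = False
x4 → (x5 ∧ x2) = False → False = True
¬(x6 → ((x3 ∨ (x3 ↔ ((x5 ⊕ x1) → (x2 ⊕ x1)))) ↔ x3)) ⊕ (x4 → (x5 ∧ x2)) = False ⊕ True = True

True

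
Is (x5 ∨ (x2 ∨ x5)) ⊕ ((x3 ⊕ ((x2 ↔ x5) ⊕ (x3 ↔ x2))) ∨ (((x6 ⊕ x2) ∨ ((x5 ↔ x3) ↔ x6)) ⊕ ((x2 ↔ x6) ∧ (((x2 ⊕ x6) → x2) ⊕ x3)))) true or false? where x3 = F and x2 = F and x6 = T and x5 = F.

T

x2 ∨ x5 = F ∨ F = F
x5 ∨ (x2 ∨ x5) = F ∨ F = F
x2 ↔ x5 = F ↔ F = T
x3 ↔ x2 = F ↔ F = T
(x2 ↔ x5) ⊕ (x3 ↔ x2) = T ⊕ T = F
x3 ⊕ ((x2 ↔ x5) ⊕ (x3 ↔ x2)) = F ⊕ F = F
x6 ⊕ x2 = T ⊕ F = T
x5 ↔ x3 = F ↔ F = T
(x5 ↔ x3) ↔ x6 = T ↔ T = T
(x6 ⊕ x2) ∨ ((x5 ↔ x3) ↔ x6) = T ∨ T = T
x2 ↔ x6 = F ↔ T = F
x2 ⊕ x6 = F ⊕ T = T
(x2 ⊕ x6) → x2 = T → F = F
((x2 ⊕ x6) → x2) ⊕ x3 = F ⊕ F = F
(x2 ↔ x6) ∧ (((x2 ⊕ x6) → x2) ⊕ x3) = F ∧ F = F
((x6 ⊕ x2) ∨ ((x5 ↔ x3) ↔ x6)) ⊕ ((x2 ↔ x6) ∧ (((x2 ⊕ x6) → x2) ⊕ x3)) = T ⊕ F = T
(x3 ⊕ ((x2 ↔ x5) ⊕ (x3 ↔ x2))) ∨ (((x6 ⊕ x2) ∨ ((x5 ↔ x3) ↔ x6)) ⊕ ((x2 ↔ x6) ∧ (((x2 ⊕ x6) → x2) ⊕ x3))) = F ∨ T = T
(x5 ∨ (x2 ∨ x5)) ⊕ ((x3 ⊕ ((x2 ↔ x5) ⊕ (x3 ↔ x2))) ∨ (((x6 ⊕ x2) ∨ ((x5 ↔ x3) ↔ x6)) ⊕ ((x2 ↔ x6) ∧ (((x2 ⊕ x6) → x2) ⊕ x3)))) = F ⊕ T = T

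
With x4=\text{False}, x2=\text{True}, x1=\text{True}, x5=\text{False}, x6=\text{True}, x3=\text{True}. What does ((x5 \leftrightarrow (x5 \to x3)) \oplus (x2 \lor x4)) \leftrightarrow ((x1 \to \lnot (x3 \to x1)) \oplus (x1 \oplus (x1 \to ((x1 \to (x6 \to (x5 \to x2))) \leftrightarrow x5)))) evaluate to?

x5 \to x3 = \text{False} \to \text{True} = \text{True}
x5 \leftrightarrow (x5 \to x3) = \text{False} \leftrightarrow \text{True} = \text{False}
x2 \lor x4 = \text{True} \lor \text{False} = \text{True}
(x5 \leftrightarrow (x5 \to x3)) \oplus (x2 \lor x4) = \text{False} \oplus \text{True} = \text{True}
x3 \to x1 = \text{True} \to \text{True} = \text{True}
\lnot (x3 \to x1) = \lnot \text{True} = \text{False}
x1 \to \lnot (x3 \to x1) = \text{True} \to \text{False} = \text{False}
x5 \to x2 = \text{False} \to \text{True} = \text{True}
x6 \to (x5 \to x2) = \text{True} \to \text{True} = \text{True}
x1 \to (x6 \to (x5 \to x2)) = \text{True} \to \text{True} = \text{True}
(x1 \to (x6 \to (x5 \to x2))) \leftrightarrow x5 = \text{True} \leftrightarrow \text{False} = \text{False}
x1 \to ((x1 \to (x6 \to (x5 \to x2))) \leftrightarrow x5) = \text{True} \to \text{False} = \text{False}
x1 \oplus (x1 \to ((x1 \to (x6 \to (x5 \to x2))) \leftrightarrow x5)) = \text{True} \oplus \text{False} = \text{True}
(x1 \to \lnot (x3 \to x1)) \oplus (x1 \oplus (x1 \to ((x1 \to (x6 \to (x5 \to x2))) \leftrightarrow x5))) = \text{False} \oplus \text{True} = \text{True}
((x5 \leftrightarrow (x5 \to x3)) \oplus (x2 \lor x4)) \leftrightarrow ((x1 \to \lnot (x3 \to x1)) \oplus (x1 \oplus (x1 \to ((x1 \to (x6 \to (x5 \to x2))) \leftrightarrow x5)))) = \text{True} \leftrightarrow \text{True} = \text{True}

\text{True}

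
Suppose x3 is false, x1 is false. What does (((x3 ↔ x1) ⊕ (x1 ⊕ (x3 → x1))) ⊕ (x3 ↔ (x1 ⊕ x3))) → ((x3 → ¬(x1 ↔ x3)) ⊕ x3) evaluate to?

x3 ↔ x1 = False ↔ False = True
x3 → x1 = False → False = True
x1 ⊕ (x3 → x1) = False ⊕ True = True
(x3 ↔ x1) ⊕ (x1 ⊕ (x3 → x1)) = True ⊕ True = False
x1 ⊕ x3 = False ⊕ False = False
x3 ↔ (x1 ⊕ x3) = False ↔ False = True
((x3 ↔ x1) ⊕ (x1 ⊕ (x3 → x1))) ⊕ (x3 ↔ (x1 ⊕ x3)) = False ⊕ True = True
x1 ↔ x3 = False ↔ False = True
¬(x1 ↔ x3) = ¬True = False
x3 → ¬(x1 ↔ x3) = False → False = True
(x3 → ¬(x1 ↔ x3)) ⊕ x3 = True ⊕ False = True
(((x3 ↔ x1) ⊕ (x1 ⊕ (x3 → x1))) ⊕ (x3 ↔ (x1 ⊕ x3))) → ((x3 → ¬(x1 ↔ x3)) ⊕ x3) = True → True = True

True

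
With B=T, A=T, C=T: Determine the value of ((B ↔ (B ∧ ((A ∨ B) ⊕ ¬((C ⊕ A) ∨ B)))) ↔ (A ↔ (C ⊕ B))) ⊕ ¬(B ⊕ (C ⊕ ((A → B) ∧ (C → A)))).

F

Substituting B=T, A=T, C=T:
A ∨ B = T ∨ T = T
C ⊕ A = T ⊕ T = F
(C ⊕ A) ∨ B = F ∨ T = T
¬((C ⊕ A) ∨ B) = ¬T = F
(A ∨ B) ⊕ ¬((C ⊕ A) ∨ B) = T ⊕ F = T
B ∧ ((A ∨ B) ⊕ ¬((C ⊕ A) ∨ B)) = T ∧ T = T
B ↔ (B ∧ ((A ∨ B) ⊕ ¬((C ⊕ A) ∨ B))) = T ↔ T = T
C ⊕ B = T ⊕ T = F
A ↔ (C ⊕ B) = T ↔ F = F
(B ↔ (B ∧ ((A ∨ B) ⊕ ¬((C ⊕ A) ∨ B)))) ↔ (A ↔ (C ⊕ B)) = T ↔ F = F
A → B = T → T = T
C → A = T → T = T
(A → B) ∧ (C → A) = T ∧ T = T
C ⊕ ((A → B) ∧ (C → A)) = T ⊕ T = F
B ⊕ (C ⊕ ((A → B) ∧ (C → A))) = T ⊕ F = T
¬(B ⊕ (C ⊕ ((A → B) ∧ (C → A)))) = ¬T = F
((B ↔ (B ∧ ((A ∨ B) ⊕ ¬((C ⊕ A) ∨ B)))) ↔ (A ↔ (C ⊕ B))) ⊕ ¬(B ⊕ (C ⊕ ((A → B) ∧ (C → A)))) = F ⊕ F = F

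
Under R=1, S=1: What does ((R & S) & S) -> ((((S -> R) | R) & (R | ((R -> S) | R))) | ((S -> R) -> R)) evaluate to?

R & S = 1 & 1 = 1
(R & S) & S = 1 & 1 = 1
S -> R = 1 -> 1 = 1
(S -> R) | R = 1 | 1 = 1
R -> S = 1 -> 1 = 1
(R -> S) | R = 1 | 1 = 1
R | ((R -> S) | R) = 1 | 1 = 1
((S -> R) | R) & (R | ((R -> S) | R)) = 1 & 1 = 1
S -> R = 1 -> 1 = 1
(S -> R) -> R = 1 -> 1 = 1
(((S -> R) | R) & (R | ((R -> S) | R))) | ((S -> R) -> R) = 1 | 1 = 1
((R & S) & S) -> ((((S -> R) | R) & (R | ((R -> S) | R))) | ((S -> R) -> R)) = 1 -> 1 = 1

1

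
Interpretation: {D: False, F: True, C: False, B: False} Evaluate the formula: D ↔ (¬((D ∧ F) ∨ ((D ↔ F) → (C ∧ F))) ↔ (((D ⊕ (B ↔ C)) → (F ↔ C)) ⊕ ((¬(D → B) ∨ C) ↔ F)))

False

D ∧ F = False ∧ True = False
D ↔ F = False ↔ True = False
C ∧ F = False ∧ True = False
(D ↔ F) → (C ∧ F) = False → False = True
(D ∧ F) ∨ ((D ↔ F) → (C ∧ F)) = False ∨ True = True
¬((D ∧ F) ∨ ((D ↔ F) → (C ∧ F))) = ¬True = False
B ↔ C = False ↔ False = True
D ⊕ (B ↔ C) = False ⊕ True = True
F ↔ C = True ↔ False = False
(D ⊕ (B ↔ C)) → (F ↔ C) = True → False = False
D → B = False → False = True
¬(D → B) = ¬True = False
¬(D → B) ∨ C = False ∨ False = False
(¬(D → B) ∨ C) ↔ F = False ↔ True = False
((D ⊕ (B ↔ C)) → (F ↔ C)) ⊕ ((¬(D → B) ∨ C) ↔ F) = False ⊕ False = False
¬((D ∧ F) ∨ ((D ↔ F) → (C ∧ F))) ↔ (((D ⊕ (B ↔ C)) → (F ↔ C)) ⊕ ((¬(D → B) ∨ C) ↔ F)) = False ↔ False = True
D ↔ (¬((D ∧ F) ∨ ((D ↔ F) → (C ∧ F))) ↔ (((D ⊕ (B ↔ C)) → (F ↔ C)) ⊕ ((¬(D → B) ∨ C) ↔ F))) = False ↔ True = False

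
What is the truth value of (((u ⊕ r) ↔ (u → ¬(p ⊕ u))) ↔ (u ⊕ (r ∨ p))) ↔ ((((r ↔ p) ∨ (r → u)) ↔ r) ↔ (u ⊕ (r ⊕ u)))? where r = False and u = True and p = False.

u ⊕ r = True ⊕ False = True
p ⊕ u = False ⊕ True = True
¬(p ⊕ u) = ¬True = False
u → ¬(p ⊕ u) = True → False = False
(u ⊕ r) ↔ (u → ¬(p ⊕ u)) = True ↔ False = False
r ∨ p = False ∨ False = False
u ⊕ (r ∨ p) = True ⊕ False = True
((u ⊕ r) ↔ (u → ¬(p ⊕ u))) ↔ (u ⊕ (r ∨ p)) = False ↔ True = False
r ↔ p = False ↔ False = True
r → u = False → True = True
(r ↔ p) ∨ (r → u) = True ∨ True = True
((r ↔ p) ∨ (r → u)) ↔ r = True ↔ False = False
r ⊕ u = False ⊕ True = True
u ⊕ (r ⊕ u) = True ⊕ True = False
(((r ↔ p) ∨ (r → u)) ↔ r) ↔ (u ⊕ (r ⊕ u)) = False ↔ False = True
(((u ⊕ r) ↔ (u → ¬(p ⊕ u))) ↔ (u ⊕ (r ∨ p))) ↔ ((((r ↔ p) ∨ (r → u)) ↔ r) ↔ (u ⊕ (r ⊕ u))) = False ↔ True = False

False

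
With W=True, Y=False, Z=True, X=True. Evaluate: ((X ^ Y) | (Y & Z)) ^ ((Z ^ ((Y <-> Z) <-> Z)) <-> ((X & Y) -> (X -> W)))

X ^ Y = True ^ False = True
Y & Z = False & True = False
(X ^ Y) | (Y & Z) = True | False = True
Y <-> Z = False <-> True = False
(Y <-> Z) <-> Z = False <-> True = False
Z ^ ((Y <-> Z) <-> Z) = True ^ False = True
X & Y = True & False = False
X -> W = True -> True = True
(X & Y) -> (X -> W) = False -> True = True
(Z ^ ((Y <-> Z) <-> Z)) <-> ((X & Y) -> (X -> W)) = True <-> True = True
((X ^ Y) | (Y & Z)) ^ ((Z ^ ((Y <-> Z) <-> Z)) <-> ((X & Y) -> (X -> W))) = True ^ True = False

False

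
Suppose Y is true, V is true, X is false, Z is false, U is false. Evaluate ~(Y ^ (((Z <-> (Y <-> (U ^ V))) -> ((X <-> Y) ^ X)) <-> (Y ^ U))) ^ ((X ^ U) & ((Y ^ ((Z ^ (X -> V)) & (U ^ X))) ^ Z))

1

Substituting Y=1, V=1, X=0, Z=0, U=0:
U ^ V = 0 ^ 1 = 1
Y <-> (U ^ V) = 1 <-> 1 = 1
Z <-> (Y <-> (U ^ V)) = 0 <-> 1 = 0
X <-> Y = 0 <-> 1 = 0
(X <-> Y) ^ X = 0 ^ 0 = 0
(Z <-> (Y <-> (U ^ V))) -> ((X <-> Y) ^ X) = 0 -> 0 = 1
Y ^ U = 1 ^ 0 = 1
((Z <-> (Y <-> (U ^ V))) -> ((X <-> Y) ^ X)) <-> (Y ^ U) = 1 <-> 1 = 1
Y ^ (((Z <-> (Y <-> (U ^ V))) -> ((X <-> Y) ^ X)) <-> (Y ^ U)) = 1 ^ 1 = 0
~(Y ^ (((Z <-> (Y <-> (U ^ V))) -> ((X <-> Y) ^ X)) <-> (Y ^ U))) = ~0 = 1
X ^ U = 0 ^ 0 = 0
X -> V = 0 -> 1 = 1
Z ^ (X -> V) = 0 ^ 1 = 1
U ^ X = 0 ^ 0 = 0
(Z ^ (X -> V)) & (U ^ X) = 1 & 0 = 0
Y ^ ((Z ^ (X -> V)) & (U ^ X)) = 1 ^ 0 = 1
(Y ^ ((Z ^ (X -> V)) & (U ^ X))) ^ Z = 1 ^ 0 = 1
(X ^ U) & ((Y ^ ((Z ^ (X -> V)) & (U ^ X))) ^ Z) = 0 & 1 = 0
~(Y ^ (((Z <-> (Y <-> (U ^ V))) -> ((X <-> Y) ^ X)) <-> (Y ^ U))) ^ ((X ^ U) & ((Y ^ ((Z ^ (X -> V)) & (U ^ X))) ^ Z)) = 1 ^ 0 = 1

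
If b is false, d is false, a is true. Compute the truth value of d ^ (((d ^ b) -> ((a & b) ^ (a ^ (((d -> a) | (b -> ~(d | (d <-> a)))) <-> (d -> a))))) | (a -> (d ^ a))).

1

d ^ b = 0 ^ 0 = 0
a & b = 1 & 0 = 0
d -> a = 0 -> 1 = 1
d <-> a = 0 <-> 1 = 0
d | (d <-> a) = 0 | 0 = 0
~(d | (d <-> a)) = ~0 = 1
b -> ~(d | (d <-> a)) = 0 -> 1 = 1
(d -> a) | (b -> ~(d | (d <-> a))) = 1 | 1 = 1
d -> a = 0 -> 1 = 1
((d -> a) | (b -> ~(d | (d <-> a)))) <-> (d -> a) = 1 <-> 1 = 1
a ^ (((d -> a) | (b -> ~(d | (d <-> a)))) <-> (d -> a)) = 1 ^ 1 = 0
(a & b) ^ (a ^ (((d -> a) | (b -> ~(d | (d <-> a)))) <-> (d -> a))) = 0 ^ 0 = 0
(d ^ b) -> ((a & b) ^ (a ^ (((d -> a) | (b -> ~(d | (d <-> a)))) <-> (d -> a)))) = 0 -> 0 = 1
d ^ a = 0 ^ 1 = 1
a -> (d ^ a) = 1 -> 1 = 1
((d ^ b) -> ((a & b) ^ (a ^ (((d -> a) | (b -> ~(d | (d <-> a)))) <-> (d -> a))))) | (a -> (d ^ a)) = 1 | 1 = 1
d ^ (((d ^ b) -> ((a & b) ^ (a ^ (((d -> a) | (b -> ~(d | (d <-> a)))) <-> (d -> a))))) | (a -> (d ^ a))) = 0 ^ 1 = 1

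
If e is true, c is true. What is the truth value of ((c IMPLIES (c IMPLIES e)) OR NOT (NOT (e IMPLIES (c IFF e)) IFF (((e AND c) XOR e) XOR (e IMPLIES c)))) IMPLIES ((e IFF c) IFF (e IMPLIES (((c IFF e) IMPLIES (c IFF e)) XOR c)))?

c IMPLIES e = true IMPLIES true = true
c IMPLIES (c IMPLIES e) = true IMPLIES true = true
c IFF e = true IFF true = true
e IMPLIES (c IFF e) = true IMPLIES true = true
NOT (e IMPLIES (c IFF e)) = NOT true = false
e AND c = true AND true = true
(e AND c) XOR e = true XOR true = false
e IMPLIES c = true IMPLIES true = true
((e AND c) XOR e) XOR (e IMPLIES c) = false XOR true = true
NOT (e IMPLIES (c IFF e)) IFF (((e AND c) XOR e) XOR (e IMPLIES c)) = false IFF true = false
NOT (NOT (e IMPLIES (c IFF e)) IFF (((e AND c) XOR e) XOR (e IMPLIES c))) = NOT false = true
(c IMPLIES (c IMPLIES e)) OR NOT (NOT (e IMPLIES (c IFF e)) IFF (((e AND c) XOR e) XOR (e IMPLIES c))) = true OR true = true
e IFF c = true IFF true = true
c IFF e = true IFF true = true
c IFF e = true IFF true = true
(c IFF e) IMPLIES (c IFF e) = true IMPLIES true = true
((c IFF e) IMPLIES (c IFF e)) XOR c = true XOR true = false
e IMPLIES (((c IFF e) IMPLIES (c IFF e)) XOR c) = true IMPLIES false = false
(e IFF c) IFF (e IMPLIES (((c IFF e) IMPLIES (c IFF e)) XOR c)) = true IFF false = false
((c IMPLIES (c IMPLIES e)) OR NOT (NOT (e IMPLIES (c IFF e)) IFF (((e AND c) XOR e) XOR (e IMPLIES c)))) IMPLIES ((e IFF c) IFF (e IMPLIES (((c IFF e) IMPLIES (c IFF e)) XOR c))) = true IMPLIES false = false

false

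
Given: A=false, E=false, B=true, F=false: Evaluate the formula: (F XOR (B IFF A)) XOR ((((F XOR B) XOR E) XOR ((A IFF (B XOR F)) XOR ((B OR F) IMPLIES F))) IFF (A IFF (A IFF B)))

B IFF A = true IFF false = false
F XOR (B IFF A) = false XOR false = false
F XOR B = false XOR true = true
(F XOR B) XOR E = true XOR false = true
B XOR F = true XOR false = true
A IFF (B XOR F) = false IFF true = false
B OR F = true OR false = true
(B OR F) IMPLIES F = true IMPLIES false = false
(A IFF (B XOR F)) XOR ((B OR F) IMPLIES F) = false XOR false = false
((F XOR B) XOR E) XOR ((A IFF (B XOR F)) XOR ((B OR F) IMPLIES F)) = true XOR false = true
A IFF B = false IFF true = false
A IFF (A IFF B) = false IFF false = true
(((F XOR B) XOR E) XOR ((A IFF (B XOR F)) XOR ((B OR F) IMPLIES F))) IFF (A IFF (A IFF B)) = true IFF true = true
(F XOR (B IFF A)) XOR ((((F XOR B) XOR E) XOR ((A IFF (B XOR F)) XOR ((B OR F) IMPLIES F))) IFF (A IFF (A IFF B))) = false XOR true = true

true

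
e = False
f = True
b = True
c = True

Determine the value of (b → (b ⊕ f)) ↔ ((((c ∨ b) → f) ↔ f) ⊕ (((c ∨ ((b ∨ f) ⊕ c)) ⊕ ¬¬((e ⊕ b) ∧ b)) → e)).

True

Substituting e=False, f=True, b=True, c=True:
b ⊕ f = True ⊕ True = False
b → (b ⊕ f) = True → False = False
c ∨ b = True ∨ True = True
(c ∨ b) → f = True → True = True
((c ∨ b) → f) ↔ f = True ↔ True = True
b ∨ f = True ∨ True = True
(b ∨ f) ⊕ c = True ⊕ True = False
c ∨ ((b ∨ f) ⊕ c) = True ∨ False = True
e ⊕ b = False ⊕ True = True
(e ⊕ b) ∧ b = True ∧ True = True
¬((e ⊕ b) ∧ b) = ¬True = False
¬¬((e ⊕ b) ∧ b) = ¬False = True
(c ∨ ((b ∨ f) ⊕ c)) ⊕ ¬¬((e ⊕ b) ∧ b) = True ⊕ True = False
((c ∨ ((b ∨ f) ⊕ c)) ⊕ ¬¬((e ⊕ b) ∧ b)) → e = False → False = True
(((c ∨ b) → f) ↔ f) ⊕ (((c ∨ ((b ∨ f) ⊕ c)) ⊕ ¬¬((e ⊕ b) ∧ b)) → e) = True ⊕ True = False
(b → (b ⊕ f)) ↔ ((((c ∨ b) → f) ↔ f) ⊕ (((c ∨ ((b ∨ f) ⊕ c)) ⊕ ¬¬((e ⊕ b) ∧ b)) → e)) = False ↔ False = True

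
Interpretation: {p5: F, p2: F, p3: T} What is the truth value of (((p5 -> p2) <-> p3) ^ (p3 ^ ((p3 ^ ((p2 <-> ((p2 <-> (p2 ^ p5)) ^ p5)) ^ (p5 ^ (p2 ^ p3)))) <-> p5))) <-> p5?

F

p5 -> p2 = F -> F = T
(p5 -> p2) <-> p3 = T <-> T = T
p2 ^ p5 = F ^ F = F
p2 <-> (p2 ^ p5) = F <-> F = T
(p2 <-> (p2 ^ p5)) ^ p5 = T ^ F = T
p2 <-> ((p2 <-> (p2 ^ p5)) ^ p5) = F <-> T = F
p2 ^ p3 = F ^ T = T
p5 ^ (p2 ^ p3) = F ^ T = T
(p2 <-> ((p2 <-> (p2 ^ p5)) ^ p5)) ^ (p5 ^ (p2 ^ p3)) = F ^ T = T
p3 ^ ((p2 <-> ((p2 <-> (p2 ^ p5)) ^ p5)) ^ (p5 ^ (p2 ^ p3))) = T ^ T = F
(p3 ^ ((p2 <-> ((p2 <-> (p2 ^ p5)) ^ p5)) ^ (p5 ^ (p2 ^ p3)))) <-> p5 = F <-> F = T
p3 ^ ((p3 ^ ((p2 <-> ((p2 <-> (p2 ^ p5)) ^ p5)) ^ (p5 ^ (p2 ^ p3)))) <-> p5) = T ^ T = F
((p5 -> p2) <-> p3) ^ (p3 ^ ((p3 ^ ((p2 <-> ((p2 <-> (p2 ^ p5)) ^ p5)) ^ (p5 ^ (p2 ^ p3)))) <-> p5)) = T ^ F = T
(((p5 -> p2) <-> p3) ^ (p3 ^ ((p3 ^ ((p2 <-> ((p2 <-> (p2 ^ p5)) ^ p5)) ^ (p5 ^ (p2 ^ p3)))) <-> p5))) <-> p5 = T <-> F = F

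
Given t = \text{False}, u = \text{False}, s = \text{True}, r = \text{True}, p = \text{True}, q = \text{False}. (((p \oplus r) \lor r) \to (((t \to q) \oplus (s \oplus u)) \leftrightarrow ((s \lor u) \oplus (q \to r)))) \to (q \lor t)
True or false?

\text{False}

p \oplus r = \text{True} \oplus \text{True} = \text{False}
(p \oplus r) \lor r = \text{False} \lor \text{True} = \text{True}
t \to q = \text{False} \to \text{False} = \text{True}
s \oplus u = \text{True} \oplus \text{False} = \text{True}
(t \to q) \oplus (s \oplus u) = \text{True} \oplus \text{True} = \text{False}
s \lor u = \text{True} \lor \text{False} = \text{True}
q \to r = \text{False} \to \text{True} = \text{True}
(s \lor u) \oplus (q \to r) = \text{True} \oplus \text{True} = \text{False}
((t \to q) \oplus (s \oplus u)) \leftrightarrow ((s \lor u) \oplus (q \to r)) = \text{False} \leftrightarrow \text{False} = \text{True}
((p \oplus r) \lor r) \to (((t \to q) \oplus (s \oplus u)) \leftrightarrow ((s \lor u) \oplus (q \to r))) = \text{True} \to \text{True} = \text{True}
q \lor t = \text{False} \lor \text{False} = \text{False}
(((p \oplus r) \lor r) \to (((t \to q) \oplus (s \oplus u)) \leftrightarrow ((s \lor u) \oplus (q \to r)))) \to (q \lor t) = \text{True} \to \text{False} = \text{False}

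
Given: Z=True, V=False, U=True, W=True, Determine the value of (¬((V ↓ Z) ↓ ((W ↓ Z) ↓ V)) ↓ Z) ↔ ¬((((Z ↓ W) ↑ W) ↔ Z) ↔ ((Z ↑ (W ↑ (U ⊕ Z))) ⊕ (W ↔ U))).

V ↓ Z = False ↓ True = False
W ↓ Z = True ↓ True = False
(W ↓ Z) ↓ V = False ↓ False = True
(V ↓ Z) ↓ ((W ↓ Z) ↓ V) = False ↓ True = False
¬((V ↓ Z) ↓ ((W ↓ Z) ↓ V)) = ¬False = True
¬((V ↓ Z) ↓ ((W ↓ Z) ↓ V)) ↓ Z = True ↓ True = False
Z ↓ W = True ↓ True = False
(Z ↓ W) ↑ W = False ↑ True = True
((Z ↓ W) ↑ W) ↔ Z = True ↔ True = True
U ⊕ Z = True ⊕ True = False
W ↑ (U ⊕ Z) = True ↑ False = True
Z ↑ (W ↑ (U ⊕ Z)) = True ↑ True = False
W ↔ U = True ↔ True = True
(Z ↑ (W ↑ (U ⊕ Z))) ⊕ (W ↔ U) = False ⊕ True = True
(((Z ↓ W) ↑ W) ↔ Z) ↔ ((Z ↑ (W ↑ (U ⊕ Z))) ⊕ (W ↔ U)) = True ↔ True = True
¬((((Z ↓ W) ↑ W) ↔ Z) ↔ ((Z ↑ (W ↑ (U ⊕ Z))) ⊕ (W ↔ U))) = ¬True = False
(¬((V ↓ Z) ↓ ((W ↓ Z) ↓ V)) ↓ Z) ↔ ¬((((Z ↓ W) ↑ W) ↔ Z) ↔ ((Z ↑ (W ↑ (U ⊕ Z))) ⊕ (W ↔ U))) = False ↔ False = True

True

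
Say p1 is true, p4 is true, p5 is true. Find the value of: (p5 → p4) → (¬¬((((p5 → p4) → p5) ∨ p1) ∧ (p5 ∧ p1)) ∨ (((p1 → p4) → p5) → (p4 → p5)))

p5 → p4 = T → T = T
p5 → p4 = T → T = T
(p5 → p4) → p5 = T → T = T
((p5 → p4) → p5) ∨ p1 = T ∨ T = T
p5 ∧ p1 = T ∧ T = T
(((p5 → p4) → p5) ∨ p1) ∧ (p5 ∧ p1) = T ∧ T = T
¬((((p5 → p4) → p5) ∨ p1) ∧ (p5 ∧ p1)) = ¬T = F
¬¬((((p5 → p4) → p5) ∨ p1) ∧ (p5 ∧ p1)) = ¬F = T
p1 → p4 = T → T = T
(p1 → p4) → p5 = T → T = T
p4 → p5 = T → T = T
((p1 → p4) → p5) → (p4 → p5) = T → T = T
¬¬((((p5 → p4) → p5) ∨ p1) ∧ (p5 ∧ p1)) ∨ (((p1 → p4) → p5) → (p4 → p5)) = T ∨ T = T
(p5 → p4) → (¬¬((((p5 → p4) → p5) ∨ p1) ∧ (p5 ∧ p1)) ∨ (((p1 → p4) → p5) → (p4 → p5))) = T → T = T

T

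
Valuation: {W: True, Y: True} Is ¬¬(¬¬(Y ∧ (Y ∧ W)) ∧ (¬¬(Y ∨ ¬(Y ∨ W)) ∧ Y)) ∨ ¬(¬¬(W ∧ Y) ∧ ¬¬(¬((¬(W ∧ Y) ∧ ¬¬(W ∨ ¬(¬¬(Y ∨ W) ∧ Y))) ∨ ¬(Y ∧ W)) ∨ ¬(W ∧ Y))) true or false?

True

Substituting W=True, Y=True:
Y ∧ W = True ∧ True = True
Y ∧ (Y ∧ W) = True ∧ True = True
¬(Y ∧ (Y ∧ W)) = ¬True = False
¬¬(Y ∧ (Y ∧ W)) = ¬False = True
Y ∨ W = True ∨ True = True
¬(Y ∨ W) = ¬True = False
Y ∨ ¬(Y ∨ W) = True ∨ False = True
¬(Y ∨ ¬(Y ∨ W)) = ¬True = False
¬¬(Y ∨ ¬(Y ∨ W)) = ¬False = True
¬¬(Y ∨ ¬(Y ∨ W)) ∧ Y = True ∧ True = True
¬¬(Y ∧ (Y ∧ W)) ∧ (¬¬(Y ∨ ¬(Y ∨ W)) ∧ Y) = True ∧ True = True
¬(¬¬(Y ∧ (Y ∧ W)) ∧ (¬¬(Y ∨ ¬(Y ∨ W)) ∧ Y)) = ¬True = False
¬¬(¬¬(Y ∧ (Y ∧ W)) ∧ (¬¬(Y ∨ ¬(Y ∨ W)) ∧ Y)) = ¬False = True
W ∧ Y = True ∧ True = True
¬(W ∧ Y) = ¬True = False
¬¬(W ∧ Y) = ¬False = True
W ∧ Y = True ∧ True = True
¬(W ∧ Y) = ¬True = False
Y ∨ W = True ∨ True = True
¬(Y ∨ W) = ¬True = False
¬¬(Y ∨ W) = ¬False = True
¬¬(Y ∨ W) ∧ Y = True ∧ True = True
¬(¬¬(Y ∨ W) ∧ Y) = ¬True = False
W ∨ ¬(¬¬(Y ∨ W) ∧ Y) = True ∨ False = True
¬(W ∨ ¬(¬¬(Y ∨ W) ∧ Y)) = ¬True = False
¬¬(W ∨ ¬(¬¬(Y ∨ W) ∧ Y)) = ¬False = True
¬(W ∧ Y) ∧ ¬¬(W ∨ ¬(¬¬(Y ∨ W) ∧ Y)) = False ∧ True = False
Y ∧ W = True ∧ True = True
¬(Y ∧ W) = ¬True = False
(¬(W ∧ Y) ∧ ¬¬(W ∨ ¬(¬¬(Y ∨ W) ∧ Y))) ∨ ¬(Y ∧ W) = False ∨ False = False
¬((¬(W ∧ Y) ∧ ¬¬(W ∨ ¬(¬¬(Y ∨ W) ∧ Y))) ∨ ¬(Y ∧ W)) = ¬False = True
W ∧ Y = True ∧ True = True
¬(W ∧ Y) = ¬True = False
¬((¬(W ∧ Y) ∧ ¬¬(W ∨ ¬(¬¬(Y ∨ W) ∧ Y))) ∨ ¬(Y ∧ W)) ∨ ¬(W ∧ Y) = True ∨ False = True
¬(¬((¬(W ∧ Y) ∧ ¬¬(W ∨ ¬(¬¬(Y ∨ W) ∧ Y))) ∨ ¬(Y ∧ W)) ∨ ¬(W ∧ Y)) = ¬True = False
¬¬(¬((¬(W ∧ Y) ∧ ¬¬(W ∨ ¬(¬¬(Y ∨ W) ∧ Y))) ∨ ¬(Y ∧ W)) ∨ ¬(W ∧ Y)) = ¬False = True
¬¬(W ∧ Y) ∧ ¬¬(¬((¬(W ∧ Y) ∧ ¬¬(W ∨ ¬(¬¬(Y ∨ W) ∧ Y))) ∨ ¬(Y ∧ W)) ∨ ¬(W ∧ Y)) = True ∧ True = True
¬(¬¬(W ∧ Y) ∧ ¬¬(¬((¬(W ∧ Y) ∧ ¬¬(W ∨ ¬(¬¬(Y ∨ W) ∧ Y))) ∨ ¬(Y ∧ W)) ∨ ¬(W ∧ Y))) = ¬True = False
¬¬(¬¬(Y ∧ (Y ∧ W)) ∧ (¬¬(Y ∨ ¬(Y ∨ W)) ∧ Y)) ∨ ¬(¬¬(W ∧ Y) ∧ ¬¬(¬((¬(W ∧ Y) ∧ ¬¬(W ∨ ¬(¬¬(Y ∨ W) ∧ Y))) ∨ ¬(Y ∧ W)) ∨ ¬(W ∧ Y))) = True ∨ False = True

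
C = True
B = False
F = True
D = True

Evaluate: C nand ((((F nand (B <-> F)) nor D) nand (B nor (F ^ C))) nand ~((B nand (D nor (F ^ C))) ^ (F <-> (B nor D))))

False

B <-> F = False <-> True = False
F nand (B <-> F) = True nand False = True
(F nand (B <-> F)) nor D = True nor True = False
F ^ C = True ^ True = False
B nor (F ^ C) = False nor False = True
((F nand (B <-> F)) nor D) nand (B nor (F ^ C)) = False nand True = True
F ^ C = True ^ True = False
D nor (F ^ C) = True nor False = False
B nand (D nor (F ^ C)) = False nand False = True
B nor D = False nor True = False
F <-> (B nor D) = True <-> False = False
(B nand (D nor (F ^ C))) ^ (F <-> (B nor D)) = True ^ False = True
~((B nand (D nor (F ^ C))) ^ (F <-> (B nor D))) = ~True = False
(((F nand (B <-> F)) nor D) nand (B nor (F ^ C))) nand ~((B nand (D nor (F ^ C))) ^ (F <-> (B nor D))) = True nand False = True
C nand ((((F nand (B <-> F)) nor D) nand (B nor (F ^ C))) nand ~((B nand (D nor (F ^ C))) ^ (F <-> (B nor D)))) = True nand True = False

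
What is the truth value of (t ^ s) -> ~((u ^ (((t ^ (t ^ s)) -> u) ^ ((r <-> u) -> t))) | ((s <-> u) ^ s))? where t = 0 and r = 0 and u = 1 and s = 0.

1

Substituting t=0, r=0, u=1, s=0:
t ^ s = 0 ^ 0 = 0
t ^ s = 0 ^ 0 = 0
t ^ (t ^ s) = 0 ^ 0 = 0
(t ^ (t ^ s)) -> u = 0 -> 1 = 1
r <-> u = 0 <-> 1 = 0
(r <-> u) -> t = 0 -> 0 = 1
((t ^ (t ^ s)) -> u) ^ ((r <-> u) -> t) = 1 ^ 1 = 0
u ^ (((t ^ (t ^ s)) -> u) ^ ((r <-> u) -> t)) = 1 ^ 0 = 1
s <-> u = 0 <-> 1 = 0
(s <-> u) ^ s = 0 ^ 0 = 0
(u ^ (((t ^ (t ^ s)) -> u) ^ ((r <-> u) -> t))) | ((s <-> u) ^ s) = 1 | 0 = 1
~((u ^ (((t ^ (t ^ s)) -> u) ^ ((r <-> u) -> t))) | ((s <-> u) ^ s)) = ~1 = 0
(t ^ s) -> ~((u ^ (((t ^ (t ^ s)) -> u) ^ ((r <-> u) -> t))) | ((s <-> u) ^ s)) = 0 -> 0 = 1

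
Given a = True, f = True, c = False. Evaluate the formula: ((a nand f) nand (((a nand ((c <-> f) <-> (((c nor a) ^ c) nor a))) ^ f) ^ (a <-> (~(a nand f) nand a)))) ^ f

False

a nand f = True nand True = False
c <-> f = False <-> True = False
c nor a = False nor True = False
(c nor a) ^ c = False ^ False = False
((c nor a) ^ c) nor a = False nor True = False
(c <-> f) <-> (((c nor a) ^ c) nor a) = False <-> False = True
a nand ((c <-> f) <-> (((c nor a) ^ c) nor a)) = True nand True = False
(a nand ((c <-> f) <-> (((c nor a) ^ c) nor a))) ^ f = False ^ True = True
a nand f = True nand True = False
~(a nand f) = ~False = True
~(a nand f) nand a = True nand True = False
a <-> (~(a nand f) nand a) = True <-> False = False
((a nand ((c <-> f) <-> (((c nor a) ^ c) nor a))) ^ f) ^ (a <-> (~(a nand f) nand a)) = True ^ False = True
(a nand f) nand (((a nand ((c <-> f) <-> (((c nor a) ^ c) nor a))) ^ f) ^ (a <-> (~(a nand f) nand a))) = False nand True = True
((a nand f) nand (((a nand ((c <-> f) <-> (((c nor a) ^ c) nor a))) ^ f) ^ (a <-> (~(a nand f) nand a)))) ^ f = True ^ True = False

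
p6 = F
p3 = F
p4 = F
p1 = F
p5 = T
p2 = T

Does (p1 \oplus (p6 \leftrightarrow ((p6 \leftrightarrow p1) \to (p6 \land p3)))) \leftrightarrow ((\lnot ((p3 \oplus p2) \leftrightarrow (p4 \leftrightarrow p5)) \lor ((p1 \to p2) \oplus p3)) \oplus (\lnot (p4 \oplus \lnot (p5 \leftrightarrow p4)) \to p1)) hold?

F

p6 \leftrightarrow p1 = F \leftrightarrow F = T
p6 \land p3 = F \land F = F
(p6 \leftrightarrow p1) \to (p6 \land p3) = T \to F = F
p6 \leftrightarrow ((p6 \leftrightarrow p1) \to (p6 \land p3)) = F \leftrightarrow F = T
p1 \oplus (p6 \leftrightarrow ((p6 \leftrightarrow p1) \to (p6 \land p3))) = F \oplus T = T
p3 \oplus p2 = F \oplus T = T
p4 \leftrightarrow p5 = F \leftrightarrow T = F
(p3 \oplus p2) \leftrightarrow (p4 \leftrightarrow p5) = T \leftrightarrow F = F
\lnot ((p3 \oplus p2) \leftrightarrow (p4 \leftrightarrow p5)) = \lnot F = T
p1 \to p2 = F \to T = T
(p1 \to p2) \oplus p3 = T \oplus F = T
\lnot ((p3 \oplus p2) \leftrightarrow (p4 \leftrightarrow p5)) \lor ((p1 \to p2) \oplus p3) = T \lor T = T
p5 \leftrightarrow p4 = T \leftrightarrow F = F
\lnot (p5 \leftrightarrow p4) = \lnot F = T
p4 \oplus \lnot (p5 \leftrightarrow p4) = F \oplus T = T
\lnot (p4 \oplus \lnot (p5 \leftrightarrow p4)) = \lnot T = F
\lnot (p4 \oplus \lnot (p5 \leftrightarrow p4)) \to p1 = F \to F = T
(\lnot ((p3 \oplus p2) \leftrightarrow (p4 \leftrightarrow p5)) \lor ((p1 \to p2) \oplus p3)) \oplus (\lnot (p4 \oplus \lnot (p5 \leftrightarrow p4)) \to p1) = T \oplus T = F
(p1 \oplus (p6 \leftrightarrow ((p6 \leftrightarrow p1) \to (p6 \land p3)))) \leftrightarrow ((\lnot ((p3 \oplus p2) \leftrightarrow (p4 \leftrightarrow p5)) \lor ((p1 \to p2) \oplus p3)) \oplus (\lnot (p4 \oplus \lnot (p5 \leftrightarrow p4)) \to p1)) = T \leftrightarrow F = F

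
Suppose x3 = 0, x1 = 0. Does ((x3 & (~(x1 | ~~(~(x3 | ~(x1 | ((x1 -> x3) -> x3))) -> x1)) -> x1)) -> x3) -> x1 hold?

Substituting x3=0, x1=0:
x1 -> x3 = 0 -> 0 = 1
(x1 -> x3) -> x3 = 1 -> 0 = 0
x1 | ((x1 -> x3) -> x3) = 0 | 0 = 0
~(x1 | ((x1 -> x3) -> x3)) = ~0 = 1
x3 | ~(x1 | ((x1 -> x3) -> x3)) = 0 | 1 = 1
~(x3 | ~(x1 | ((x1 -> x3) -> x3))) = ~1 = 0
~(x3 | ~(x1 | ((x1 -> x3) -> x3))) -> x1 = 0 -> 0 = 1
~(~(x3 | ~(x1 | ((x1 -> x3) -> x3))) -> x1) = ~1 = 0
~~(~(x3 | ~(x1 | ((x1 -> x3) -> x3))) -> x1) = ~0 = 1
x1 | ~~(~(x3 | ~(x1 | ((x1 -> x3) -> x3))) -> x1) = 0 | 1 = 1
~(x1 | ~~(~(x3 | ~(x1 | ((x1 -> x3) -> x3))) -> x1)) = ~1 = 0
~(x1 | ~~(~(x3 | ~(x1 | ((x1 -> x3) -> x3))) -> x1)) -> x1 = 0 -> 0 = 1
x3 & (~(x1 | ~~(~(x3 | ~(x1 | ((x1 -> x3) -> x3))) -> x1)) -> x1) = 0 & 1 = 0
(x3 & (~(x1 | ~~(~(x3 | ~(x1 | ((x1 -> x3) -> x3))) -> x1)) -> x1)) -> x3 = 0 -> 0 = 1
((x3 & (~(x1 | ~~(~(x3 | ~(x1 | ((x1 -> x3) -> x3))) -> x1)) -> x1)) -> x3) -> x1 = 1 -> 0 = 0

0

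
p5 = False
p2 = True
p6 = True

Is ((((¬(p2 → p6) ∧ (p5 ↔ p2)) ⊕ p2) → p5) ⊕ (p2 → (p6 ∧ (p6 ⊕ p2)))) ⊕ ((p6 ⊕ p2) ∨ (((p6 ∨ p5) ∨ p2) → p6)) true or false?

True

p2 → p6 = True → True = True
¬(p2 → p6) = ¬True = False
p5 ↔ p2 = False ↔ True = False
¬(p2 → p6) ∧ (p5 ↔ p2) = False ∧ False = False
(¬(p2 → p6) ∧ (p5 ↔ p2)) ⊕ p2 = False ⊕ True = True
((¬(p2 → p6) ∧ (p5 ↔ p2)) ⊕ p2) → p5 = True → False = False
p6 ⊕ p2 = True ⊕ True = False
p6 ∧ (p6 ⊕ p2) = True ∧ False = False
p2 → (p6 ∧ (p6 ⊕ p2)) = True → False = False
(((¬(p2 → p6) ∧ (p5 ↔ p2)) ⊕ p2) → p5) ⊕ (p2 → (p6 ∧ (p6 ⊕ p2))) = False ⊕ False = False
p6 ⊕ p2 = True ⊕ True = False
p6 ∨ p5 = True ∨ False = True
(p6 ∨ p5) ∨ p2 = True ∨ True = True
((p6 ∨ p5) ∨ p2) → p6 = True → True = True
(p6 ⊕ p2) ∨ (((p6 ∨ p5) ∨ p2) → p6) = False ∨ True = True
((((¬(p2 → p6) ∧ (p5 ↔ p2)) ⊕ p2) → p5) ⊕ (p2 → (p6 ∧ (p6 ⊕ p2)))) ⊕ ((p6 ⊕ p2) ∨ (((p6 ∨ p5) ∨ p2) → p6)) = False ⊕ True = True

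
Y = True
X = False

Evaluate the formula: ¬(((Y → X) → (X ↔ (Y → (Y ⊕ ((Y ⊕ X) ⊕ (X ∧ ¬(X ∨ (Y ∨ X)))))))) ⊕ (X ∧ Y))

Y → X = True → False = False
Y ⊕ X = True ⊕ False = True
Y ∨ X = True ∨ False = True
X ∨ (Y ∨ X) = False ∨ True = True
¬(X ∨ (Y ∨ X)) = ¬True = False
X ∧ ¬(X ∨ (Y ∨ X)) = False ∧ False = False
(Y ⊕ X) ⊕ (X ∧ ¬(X ∨ (Y ∨ X))) = True ⊕ False = True
Y ⊕ ((Y ⊕ X) ⊕ (X ∧ ¬(X ∨ (Y ∨ X)))) = True ⊕ True = False
Y → (Y ⊕ ((Y ⊕ X) ⊕ (X ∧ ¬(X ∨ (Y ∨ X))))) = True → False = False
X ↔ (Y → (Y ⊕ ((Y ⊕ X) ⊕ (X ∧ ¬(X ∨ (Y ∨ X)))))) = False ↔ False = True
(Y → X) → (X ↔ (Y → (Y ⊕ ((Y ⊕ X) ⊕ (X ∧ ¬(X ∨ (Y ∨ X))))))) = False → True = True
X ∧ Y = False ∧ True = False
((Y → X) → (X ↔ (Y → (Y ⊕ ((Y ⊕ X) ⊕ (X ∧ ¬(X ∨ (Y ∨ X)))))))) ⊕ (X ∧ Y) = True ⊕ False = True
¬(((Y → X) → (X ↔ (Y → (Y ⊕ ((Y ⊕ X) ⊕ (X ∧ ¬(X ∨ (Y ∨ X)))))))) ⊕ (X ∧ Y)) = ¬True = False

False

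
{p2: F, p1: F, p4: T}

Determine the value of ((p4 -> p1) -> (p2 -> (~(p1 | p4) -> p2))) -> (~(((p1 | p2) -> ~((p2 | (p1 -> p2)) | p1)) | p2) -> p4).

p4 -> p1 = T -> F = F
p1 | p4 = F | T = T
~(p1 | p4) = ~T = F
~(p1 | p4) -> p2 = F -> F = T
p2 -> (~(p1 | p4) -> p2) = F -> T = T
(p4 -> p1) -> (p2 -> (~(p1 | p4) -> p2)) = F -> T = T
p1 | p2 = F | F = F
p1 -> p2 = F -> F = T
p2 | (p1 -> p2) = F | T = T
(p2 | (p1 -> p2)) | p1 = T | F = T
~((p2 | (p1 -> p2)) | p1) = ~T = F
(p1 | p2) -> ~((p2 | (p1 -> p2)) | p1) = F -> F = T
((p1 | p2) -> ~((p2 | (p1 -> p2)) | p1)) | p2 = T | F = T
~(((p1 | p2) -> ~((p2 | (p1 -> p2)) | p1)) | p2) = ~T = F
~(((p1 | p2) -> ~((p2 | (p1 -> p2)) | p1)) | p2) -> p4 = F -> T = T
((p4 -> p1) -> (p2 -> (~(p1 | p4) -> p2))) -> (~(((p1 | p2) -> ~((p2 | (p1 -> p2)) | p1)) | p2) -> p4) = T -> T = T

T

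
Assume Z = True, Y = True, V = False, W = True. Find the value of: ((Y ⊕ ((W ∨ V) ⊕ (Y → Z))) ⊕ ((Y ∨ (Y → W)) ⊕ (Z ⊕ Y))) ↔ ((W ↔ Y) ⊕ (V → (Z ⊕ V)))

True

W ∨ V = True ∨ False = True
Y → Z = True → True = True
(W ∨ V) ⊕ (Y → Z) = True ⊕ True = False
Y ⊕ ((W ∨ V) ⊕ (Y → Z)) = True ⊕ False = True
Y → W = True → True = True
Y ∨ (Y → W) = True ∨ True = True
Z ⊕ Y = True ⊕ True = False
(Y ∨ (Y → W)) ⊕ (Z ⊕ Y) = True ⊕ False = True
(Y ⊕ ((W ∨ V) ⊕ (Y → Z))) ⊕ ((Y ∨ (Y → W)) ⊕ (Z ⊕ Y)) = True ⊕ True = False
W ↔ Y = True ↔ True = True
Z ⊕ V = True ⊕ False = True
V → (Z ⊕ V) = False → True = True
(W ↔ Y) ⊕ (V → (Z ⊕ V)) = True ⊕ True = False
((Y ⊕ ((W ∨ V) ⊕ (Y → Z))) ⊕ ((Y ∨ (Y → W)) ⊕ (Z ⊕ Y))) ↔ ((W ↔ Y) ⊕ (V → (Z ⊕ V))) = False ↔ False = True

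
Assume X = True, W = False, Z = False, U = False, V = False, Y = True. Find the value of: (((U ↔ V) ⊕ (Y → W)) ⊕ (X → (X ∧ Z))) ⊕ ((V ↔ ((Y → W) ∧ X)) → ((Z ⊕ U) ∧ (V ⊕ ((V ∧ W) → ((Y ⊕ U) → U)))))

True

Substituting X=True, W=False, Z=False, U=False, V=False, Y=True:
U ↔ V = False ↔ False = True
Y → W = True → False = False
(U ↔ V) ⊕ (Y → W) = True ⊕ False = True
X ∧ Z = True ∧ False = False
X → (X ∧ Z) = True → False = False
((U ↔ V) ⊕ (Y → W)) ⊕ (X → (X ∧ Z)) = True ⊕ False = True
Y → W = True → False = False
(Y → W) ∧ X = False ∧ True = False
V ↔ ((Y → W) ∧ X) = False ↔ False = True
Z ⊕ U = False ⊕ False = False
V ∧ W = False ∧ False = False
Y ⊕ U = True ⊕ False = True
(Y ⊕ U) → U = True → False = False
(V ∧ W) → ((Y ⊕ U) → U) = False → False = True
V ⊕ ((V ∧ W) → ((Y ⊕ U) → U)) = False ⊕ True = True
(Z ⊕ U) ∧ (V ⊕ ((V ∧ W) → ((Y ⊕ U) → U))) = False ∧ True = False
(V ↔ ((Y → W) ∧ X)) → ((Z ⊕ U) ∧ (V ⊕ ((V ∧ W) → ((Y ⊕ U) → U)))) = True → False = False
(((U ↔ V) ⊕ (Y → W)) ⊕ (X → (X ∧ Z))) ⊕ ((V ↔ ((Y → W) ∧ X)) → ((Z ⊕ U) ∧ (V ⊕ ((V ∧ W) → ((Y ⊕ U) → U))))) = True ⊕ False = True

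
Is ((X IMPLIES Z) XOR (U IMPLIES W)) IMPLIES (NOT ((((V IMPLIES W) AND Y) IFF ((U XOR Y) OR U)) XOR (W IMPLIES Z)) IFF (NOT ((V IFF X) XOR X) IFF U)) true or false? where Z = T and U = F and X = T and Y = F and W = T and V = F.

T

X IMPLIES Z = T IMPLIES T = T
U IMPLIES W = F IMPLIES T = T
(X IMPLIES Z) XOR (U IMPLIES W) = T XOR T = F
V IMPLIES W = F IMPLIES T = T
(V IMPLIES W) AND Y = T AND F = F
U XOR Y = F XOR F = F
(U XOR Y) OR U = F OR F = F
((V IMPLIES W) AND Y) IFF ((U XOR Y) OR U) = F IFF F = T
W IMPLIES Z = T IMPLIES T = T
(((V IMPLIES W) AND Y) IFF ((U XOR Y) OR U)) XOR (W IMPLIES Z) = T XOR T = F
NOT ((((V IMPLIES W) AND Y) IFF ((U XOR Y) OR U)) XOR (W IMPLIES Z)) = NOT F = T
V IFF X = F IFF T = F
(V IFF X) XOR X = F XOR T = T
NOT ((V IFF X) XOR X) = NOT T = F
NOT ((V IFF X) XOR X) IFF U = F IFF F = T
NOT ((((V IMPLIES W) AND Y) IFF ((U XOR Y) OR U)) XOR (W IMPLIES Z)) IFF (NOT ((V IFF X) XOR X) IFF U) = T IFF T = T
((X IMPLIES Z) XOR (U IMPLIES W)) IMPLIES (NOT ((((V IMPLIES W) AND Y) IFF ((U XOR Y) OR U)) XOR (W IMPLIES Z)) IFF (NOT ((V IFF X) XOR X) IFF U)) = F IMPLIES T = T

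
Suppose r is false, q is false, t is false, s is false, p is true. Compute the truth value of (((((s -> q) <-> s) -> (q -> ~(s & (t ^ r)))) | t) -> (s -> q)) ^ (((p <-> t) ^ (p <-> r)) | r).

s -> q = False -> False = True
(s -> q) <-> s = True <-> False = False
t ^ r = False ^ False = False
s & (t ^ r) = False & False = False
~(s & (t ^ r)) = ~False = True
q -> ~(s & (t ^ r)) = False -> True = True
((s -> q) <-> s) -> (q -> ~(s & (t ^ r))) = False -> True = True
(((s -> q) <-> s) -> (q -> ~(s & (t ^ r)))) | t = True | False = True
s -> q = False -> False = True
((((s -> q) <-> s) -> (q -> ~(s & (t ^ r)))) | t) -> (s -> q) = True -> True = True
p <-> t = True <-> False = False
p <-> r = True <-> False = False
(p <-> t) ^ (p <-> r) = False ^ False = False
((p <-> t) ^ (p <-> r)) | r = False | False = False
(((((s -> q) <-> s) -> (q -> ~(s & (t ^ r)))) | t) -> (s -> q)) ^ (((p <-> t) ^ (p <-> r)) | r) = True ^ False = True

True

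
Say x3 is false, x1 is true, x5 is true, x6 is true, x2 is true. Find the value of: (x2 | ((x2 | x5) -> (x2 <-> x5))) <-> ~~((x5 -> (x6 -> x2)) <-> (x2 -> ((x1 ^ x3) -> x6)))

x2 | x5 = 1 | 1 = 1
x2 <-> x5 = 1 <-> 1 = 1
(x2 | x5) -> (x2 <-> x5) = 1 -> 1 = 1
x2 | ((x2 | x5) -> (x2 <-> x5)) = 1 | 1 = 1
x6 -> x2 = 1 -> 1 = 1
x5 -> (x6 -> x2) = 1 -> 1 = 1
x1 ^ x3 = 1 ^ 0 = 1
(x1 ^ x3) -> x6 = 1 -> 1 = 1
x2 -> ((x1 ^ x3) -> x6) = 1 -> 1 = 1
(x5 -> (x6 -> x2)) <-> (x2 -> ((x1 ^ x3) -> x6)) = 1 <-> 1 = 1
~((x5 -> (x6 -> x2)) <-> (x2 -> ((x1 ^ x3) -> x6))) = ~1 = 0
~~((x5 -> (x6 -> x2)) <-> (x2 -> ((x1 ^ x3) -> x6))) = ~0 = 1
(x2 | ((x2 | x5) -> (x2 <-> x5))) <-> ~~((x5 -> (x6 -> x2)) <-> (x2 -> ((x1 ^ x3) -> x6))) = 1 <-> 1 = 1

1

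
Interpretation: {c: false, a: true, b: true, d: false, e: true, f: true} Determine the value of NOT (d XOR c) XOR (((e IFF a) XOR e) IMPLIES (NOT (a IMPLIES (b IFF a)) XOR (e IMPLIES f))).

d XOR c = false XOR false = false
NOT (d XOR c) = NOT false = true
e IFF a = true IFF true = true
(e IFF a) XOR e = true XOR true = false
b IFF a = true IFF true = true
a IMPLIES (b IFF a) = true IMPLIES true = true
NOT (a IMPLIES (b IFF a)) = NOT true = false
e IMPLIES f = true IMPLIES true = true
NOT (a IMPLIES (b IFF a)) XOR (e IMPLIES f) = false XOR true = true
((e IFF a) XOR e) IMPLIES (NOT (a IMPLIES (b IFF a)) XOR (e IMPLIES f)) = false IMPLIES true = true
NOT (d XOR c) XOR (((e IFF a) XOR e) IMPLIES (NOT (a IMPLIES (b IFF a)) XOR (e IMPLIES f))) = true XOR true = false

false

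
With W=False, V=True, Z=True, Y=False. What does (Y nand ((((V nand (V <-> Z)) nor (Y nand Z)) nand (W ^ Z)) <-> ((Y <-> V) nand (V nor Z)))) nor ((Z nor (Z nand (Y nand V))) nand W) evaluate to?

Substituting W=False, V=True, Z=True, Y=False:
V <-> Z = True <-> True = True
V nand (V <-> Z) = True nand True = False
Y nand Z = False nand True = True
(V nand (V <-> Z)) nor (Y nand Z) = False nor True = False
W ^ Z = False ^ True = True
((V nand (V <-> Z)) nor (Y nand Z)) nand (W ^ Z) = False nand True = True
Y <-> V = False <-> True = False
V nor Z = True nor True = False
(Y <-> V) nand (V nor Z) = False nand False = True
(((V nand (V <-> Z)) nor (Y nand Z)) nand (W ^ Z)) <-> ((Y <-> V) nand (V nor Z)) = True <-> True = True
Y nand ((((V nand (V <-> Z)) nor (Y nand Z)) nand (W ^ Z)) <-> ((Y <-> V) nand (V nor Z))) = False nand True = True
Y nand V = False nand True = True
Z nand (Y nand V) = True nand True = False
Z nor (Z nand (Y nand V)) = True nor False = False
(Z nor (Z nand (Y nand V))) nand W = False nand False = True
(Y nand ((((V nand (V <-> Z)) nor (Y nand Z)) nand (W ^ Z)) <-> ((Y <-> V) nand (V nor Z)))) nor ((Z nor (Z nand (Y nand V))) nand W) = True nor True = False

False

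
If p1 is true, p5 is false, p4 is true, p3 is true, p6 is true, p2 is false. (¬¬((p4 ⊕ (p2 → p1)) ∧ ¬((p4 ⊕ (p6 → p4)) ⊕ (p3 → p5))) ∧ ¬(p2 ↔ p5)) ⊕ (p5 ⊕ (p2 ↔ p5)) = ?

p2 → p1 = F → T = T
p4 ⊕ (p2 → p1) = T ⊕ T = F
p6 → p4 = T → T = T
p4 ⊕ (p6 → p4) = T ⊕ T = F
p3 → p5 = T → F = F
(p4 ⊕ (p6 → p4)) ⊕ (p3 → p5) = F ⊕ F = F
¬((p4 ⊕ (p6 → p4)) ⊕ (p3 → p5)) = ¬F = T
(p4 ⊕ (p2 → p1)) ∧ ¬((p4 ⊕ (p6 → p4)) ⊕ (p3 → p5)) = F ∧ T = F
¬((p4 ⊕ (p2 → p1)) ∧ ¬((p4 ⊕ (p6 → p4)) ⊕ (p3 → p5))) = ¬F = T
¬¬((p4 ⊕ (p2 → p1)) ∧ ¬((p4 ⊕ (p6 → p4)) ⊕ (p3 → p5))) = ¬T = F
p2 ↔ p5 = F ↔ F = T
¬(p2 ↔ p5) = ¬T = F
¬¬((p4 ⊕ (p2 → p1)) ∧ ¬((p4 ⊕ (p6 → p4)) ⊕ (p3 → p5))) ∧ ¬(p2 ↔ p5) = F ∧ F = F
p2 ↔ p5 = F ↔ F = T
p5 ⊕ (p2 ↔ p5) = F ⊕ T = T
(¬¬((p4 ⊕ (p2 → p1)) ∧ ¬((p4 ⊕ (p6 → p4)) ⊕ (p3 → p5))) ∧ ¬(p2 ↔ p5)) ⊕ (p5 ⊕ (p2 ↔ p5)) = F ⊕ T = T

T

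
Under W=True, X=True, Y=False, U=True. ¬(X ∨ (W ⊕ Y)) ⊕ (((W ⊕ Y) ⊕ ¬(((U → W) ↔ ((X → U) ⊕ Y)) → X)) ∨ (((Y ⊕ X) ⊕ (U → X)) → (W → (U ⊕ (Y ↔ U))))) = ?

Substituting W=True, X=True, Y=False, U=True:
W ⊕ Y = True ⊕ False = True
X ∨ (W ⊕ Y) = True ∨ True = True
¬(X ∨ (W ⊕ Y)) = ¬True = False
W ⊕ Y = True ⊕ False = True
U → W = True → True = True
X → U = True → True = True
(X → U) ⊕ Y = True ⊕ False = True
(U → W) ↔ ((X → U) ⊕ Y) = True ↔ True = True
((U → W) ↔ ((X → U) ⊕ Y)) → X = True → True = True
¬(((U → W) ↔ ((X → U) ⊕ Y)) → X) = ¬True = False
(W ⊕ Y) ⊕ ¬(((U → W) ↔ ((X → U) ⊕ Y)) → X) = True ⊕ False = True
Y ⊕ X = False ⊕ True = True
U → X = True → True = True
(Y ⊕ X) ⊕ (U → X) = True ⊕ True = False
Y ↔ U = False ↔ True = False
U ⊕ (Y ↔ U) = True ⊕ False = True
W → (U ⊕ (Y ↔ U)) = True → True = True
((Y ⊕ X) ⊕ (U → X)) → (W → (U ⊕ (Y ↔ U))) = False → True = True
((W ⊕ Y) ⊕ ¬(((U → W) ↔ ((X → U) ⊕ Y)) → X)) ∨ (((Y ⊕ X) ⊕ (U → X)) → (W → (U ⊕ (Y ↔ U)))) = True ∨ True = True
¬(X ∨ (W ⊕ Y)) ⊕ (((W ⊕ Y) ⊕ ¬(((U → W) ↔ ((X → U) ⊕ Y)) → X)) ∨ (((Y ⊕ X) ⊕ (U → X)) → (W → (U ⊕ (Y ↔ U))))) = False ⊕ True = True

True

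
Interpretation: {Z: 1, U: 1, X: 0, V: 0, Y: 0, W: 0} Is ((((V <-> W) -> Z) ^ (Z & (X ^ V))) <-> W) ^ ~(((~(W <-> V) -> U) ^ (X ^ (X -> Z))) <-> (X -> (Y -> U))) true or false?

1

V <-> W = 0 <-> 0 = 1
(V <-> W) -> Z = 1 -> 1 = 1
X ^ V = 0 ^ 0 = 0
Z & (X ^ V) = 1 & 0 = 0
((V <-> W) -> Z) ^ (Z & (X ^ V)) = 1 ^ 0 = 1
(((V <-> W) -> Z) ^ (Z & (X ^ V))) <-> W = 1 <-> 0 = 0
W <-> V = 0 <-> 0 = 1
~(W <-> V) = ~1 = 0
~(W <-> V) -> U = 0 -> 1 = 1
X -> Z = 0 -> 1 = 1
X ^ (X -> Z) = 0 ^ 1 = 1
(~(W <-> V) -> U) ^ (X ^ (X -> Z)) = 1 ^ 1 = 0
Y -> U = 0 -> 1 = 1
X -> (Y -> U) = 0 -> 1 = 1
((~(W <-> V) -> U) ^ (X ^ (X -> Z))) <-> (X -> (Y -> U)) = 0 <-> 1 = 0
~(((~(W <-> V) -> U) ^ (X ^ (X -> Z))) <-> (X -> (Y -> U))) = ~0 = 1
((((V <-> W) -> Z) ^ (Z & (X ^ V))) <-> W) ^ ~(((~(W <-> V) -> U) ^ (X ^ (X -> Z))) <-> (X -> (Y -> U))) = 0 ^ 1 = 1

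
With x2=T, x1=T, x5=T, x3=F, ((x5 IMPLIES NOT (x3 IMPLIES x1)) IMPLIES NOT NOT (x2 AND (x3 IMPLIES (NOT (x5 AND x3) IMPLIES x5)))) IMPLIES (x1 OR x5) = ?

x3 IMPLIES x1 = F IMPLIES T = T
NOT (x3 IMPLIES x1) = NOT T = F
x5 IMPLIES NOT (x3 IMPLIES x1) = T IMPLIES F = F
x5 AND x3 = T AND F = F
NOT (x5 AND x3) = NOT F = T
NOT (x5 AND x3) IMPLIES x5 = T IMPLIES T = T
x3 IMPLIES (NOT (x5 AND x3) IMPLIES x5) = F IMPLIES T = T
x2 AND (x3 IMPLIES (NOT (x5 AND x3) IMPLIES x5)) = T AND T = T
NOT (x2 AND (x3 IMPLIES (NOT (x5 AND x3) IMPLIES x5))) = NOT T = F
NOT NOT (x2 AND (x3 IMPLIES (NOT (x5 AND x3) IMPLIES x5))) = NOT F = T
(x5 IMPLIES NOT (x3 IMPLIES x1)) IMPLIES NOT NOT (x2 AND (x3 IMPLIES (NOT (x5 AND x3) IMPLIES x5))) = F IMPLIES T = T
x1 OR x5 = T OR T = T
((x5 IMPLIES NOT (x3 IMPLIES x1)) IMPLIES NOT NOT (x2 AND (x3 IMPLIES (NOT (x5 AND x3) IMPLIES x5)))) IMPLIES (x1 OR x5) = T IMPLIES T = T

T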